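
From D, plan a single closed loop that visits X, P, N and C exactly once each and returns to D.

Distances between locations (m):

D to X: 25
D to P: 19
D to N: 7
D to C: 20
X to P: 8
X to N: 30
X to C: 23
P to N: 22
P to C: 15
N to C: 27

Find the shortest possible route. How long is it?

D-X-P-N-C-D: 25+8+22+27+20 = 102
D-X-P-C-N-D: 25+8+15+27+7 = 82
D-X-N-P-C-D: 25+30+22+15+20 = 112
D-X-N-C-P-D: 25+30+27+15+19 = 116
D-X-C-P-N-D: 25+23+15+22+7 = 92
D-X-C-N-P-D: 25+23+27+22+19 = 116
D-P-X-N-C-D: 19+8+30+27+20 = 104
D-P-X-C-N-D: 19+8+23+27+7 = 84
D-P-N-X-C-D: 19+22+30+23+20 = 114
D-P-C-X-N-D: 19+15+23+30+7 = 94
D-N-X-P-C-D: 7+30+8+15+20 = 80
D-N-P-X-C-D: 7+22+8+23+20 = 80
The minimum is 80.
One optimal route: D → N → X → P → C → D (or its reverse).

Shortest round trip = 80 m.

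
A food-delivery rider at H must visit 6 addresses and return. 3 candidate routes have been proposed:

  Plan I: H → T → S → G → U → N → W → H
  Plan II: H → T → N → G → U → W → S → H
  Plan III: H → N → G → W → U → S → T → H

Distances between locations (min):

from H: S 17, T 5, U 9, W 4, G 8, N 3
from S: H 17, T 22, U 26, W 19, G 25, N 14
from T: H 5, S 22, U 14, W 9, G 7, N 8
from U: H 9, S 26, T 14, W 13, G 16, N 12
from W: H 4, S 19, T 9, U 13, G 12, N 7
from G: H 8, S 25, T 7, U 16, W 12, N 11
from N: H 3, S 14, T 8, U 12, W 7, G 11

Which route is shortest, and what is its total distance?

89 min — Plan II is the shortest.

Plan I: 5 + 22 + 25 + 16 + 12 + 7 + 4 = 91
Plan II: 5 + 8 + 11 + 16 + 13 + 19 + 17 = 89
Plan III: 3 + 11 + 12 + 13 + 26 + 22 + 5 = 92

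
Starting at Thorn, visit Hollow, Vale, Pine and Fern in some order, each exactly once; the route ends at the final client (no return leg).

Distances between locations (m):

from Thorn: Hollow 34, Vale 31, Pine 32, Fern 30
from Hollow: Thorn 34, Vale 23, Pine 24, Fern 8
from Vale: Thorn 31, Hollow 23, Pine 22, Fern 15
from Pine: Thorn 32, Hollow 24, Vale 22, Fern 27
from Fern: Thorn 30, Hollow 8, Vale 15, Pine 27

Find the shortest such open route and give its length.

There are 4! = 24 possible orderings.
Thorn→Hollow→Vale→Pine→Fern: 34+23+22+27 = 106
Thorn→Hollow→Vale→Fern→Pine: 34+23+15+27 = 99
Thorn→Hollow→Pine→Vale→Fern: 34+24+22+15 = 95
Thorn→Hollow→Pine→Fern→Vale: 34+24+27+15 = 100
Thorn→Hollow→Fern→Vale→Pine: 34+8+15+22 = 79
Thorn→Hollow→Fern→Pine→Vale: 34+8+27+22 = 91
Thorn→Vale→Hollow→Pine→Fern: 31+23+24+27 = 105
Thorn→Vale→Hollow→Fern→Pine: 31+23+8+27 = 89
Thorn→Vale→Pine→Hollow→Fern: 31+22+24+8 = 85
Thorn→Vale→Pine→Fern→Hollow: 31+22+27+8 = 88
Thorn→Vale→Fern→Hollow→Pine: 31+15+8+24 = 78
Thorn→Vale→Fern→Pine→Hollow: 31+15+27+24 = 97
Thorn→Pine→Hollow→Vale→Fern: 32+24+23+15 = 94
Thorn→Pine→Hollow→Fern→Vale: 32+24+8+15 = 79
… (10 more)
Thorn→Pine→Vale→Fern→Hollow: 32+22+15+8 = 77  ← best
The minimum is 77.
One shortest path: Thorn → Pine → Vale → Fern → Hollow.

77 m — the minimum one-way total.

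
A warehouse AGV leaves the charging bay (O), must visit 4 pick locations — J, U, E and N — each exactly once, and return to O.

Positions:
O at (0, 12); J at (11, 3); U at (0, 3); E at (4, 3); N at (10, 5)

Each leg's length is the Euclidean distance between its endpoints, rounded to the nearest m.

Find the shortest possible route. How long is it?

O - J - U - E - N - O: 14+11+4+6+12 = 47
O - J - U - N - E - O: 14+11+10+6+10 = 51
O - J - E - U - N - O: 14+7+4+10+12 = 47
O - J - E - N - U - O: 14+7+6+10+9 = 46
O - J - N - U - E - O: 14+2+10+4+10 = 40
O - J - N - E - U - O: 14+2+6+4+9 = 35
O - U - J - E - N - O: 9+11+7+6+12 = 45
O - U - J - N - E - O: 9+11+2+6+10 = 38
O - U - E - J - N - O: 9+4+7+2+12 = 34
O - U - N - J - E - O: 9+10+2+7+10 = 38
O - E - J - U - N - O: 10+7+11+10+12 = 50
O - E - U - J - N - O: 10+4+11+2+12 = 39
The minimum is 34.
One optimal route: O → U → E → J → N → O (or its reverse).

34 m — the shortest possible round trip.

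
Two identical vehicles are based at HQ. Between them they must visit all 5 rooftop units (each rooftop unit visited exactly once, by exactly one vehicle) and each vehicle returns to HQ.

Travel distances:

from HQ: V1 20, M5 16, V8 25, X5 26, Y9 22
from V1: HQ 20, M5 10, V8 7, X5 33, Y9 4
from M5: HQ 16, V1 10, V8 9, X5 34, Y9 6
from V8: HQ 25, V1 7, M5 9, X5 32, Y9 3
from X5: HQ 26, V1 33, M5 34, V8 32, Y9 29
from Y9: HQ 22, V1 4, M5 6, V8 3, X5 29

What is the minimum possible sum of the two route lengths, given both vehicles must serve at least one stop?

There are 2^4 − 1 = 15 ways to divide the 5 stops into two non-empty groups. For each, the best each vehicle can do is its own shortest tour through its group:
  {V1} + {M5, V8, X5, Y9}: 40 + 83 = 123
  {M5} + {V1, V8, X5, Y9}: 32 + 85 = 117
  {V1, M5} + {V8, X5, Y9}: 46 + 83 = 129
  {V8} + {V1, M5, X5, Y9}: 50 + 85 = 135
  {V1, V8} + {M5, X5, Y9}: 52 + 77 = 129
  {M5, V8} + {V1, X5, Y9}: 50 + 79 = 129
  … (15 splits in total)
  {X5} + {V1, M5, V8, Y9}: 52 + 52 = 104  ← best
Best: vehicle 1 HQ → X5 → HQ = 52; vehicle 2 HQ → V1 → V8 → Y9 → M5 → HQ = 52; combined 104.

104 — the smallest possible combined total.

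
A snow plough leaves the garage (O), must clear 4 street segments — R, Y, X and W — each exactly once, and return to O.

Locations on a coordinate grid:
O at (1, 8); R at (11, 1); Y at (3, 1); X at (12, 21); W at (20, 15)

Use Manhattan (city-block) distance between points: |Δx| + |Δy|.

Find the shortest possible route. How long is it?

Shortest round trip = 78.

There are 12 distinct closed tours to check (reversals are equivalent).
O-R-Y-X-W-O: 17+8+29+14+26 = 94
O-R-Y-W-X-O: 17+8+31+14+24 = 94
O-R-X-Y-W-O: 17+21+29+31+26 = 124
O-R-X-W-Y-O: 17+21+14+31+9 = 92
O-R-W-Y-X-O: 17+23+31+29+24 = 124
O-R-W-X-Y-O: 17+23+14+29+9 = 92
O-Y-R-X-W-O: 9+8+21+14+26 = 78
O-Y-R-W-X-O: 9+8+23+14+24 = 78
O-Y-X-R-W-O: 9+29+21+23+26 = 108
O-Y-W-R-X-O: 9+31+23+21+24 = 108
O-X-R-Y-W-O: 24+21+8+31+26 = 110
O-X-Y-R-W-O: 24+29+8+23+26 = 110
The minimum is 78.
One optimal route: O → Y → R → X → W → O (or its reverse).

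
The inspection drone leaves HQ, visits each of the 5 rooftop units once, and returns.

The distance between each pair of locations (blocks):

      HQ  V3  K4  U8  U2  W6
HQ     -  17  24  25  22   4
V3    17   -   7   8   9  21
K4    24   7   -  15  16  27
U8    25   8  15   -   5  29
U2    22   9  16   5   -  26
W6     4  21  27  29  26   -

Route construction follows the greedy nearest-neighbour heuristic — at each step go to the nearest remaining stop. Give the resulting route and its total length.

HQ → [W6:4 / V3:17 / U2:22 / K4:24 / U8:25] → W6 (4)
W6 → [V3:21 / U2:26 / K4:27 / U8:29] → V3 (21)
V3 → [K4:7 / U8:8 / U2:9] → K4 (7)
K4 → [U8:15 / U2:16] → U8 (15)
U8 → [U2:5] → U2 (5)
Return U2→HQ: 22.
Total = 4 + 21 + 7 + 15 + 5 + 22 = 74.

Nearest-neighbour total = 74 blocks; route HQ → W6 → V3 → K4 → U8 → U2 → HQ.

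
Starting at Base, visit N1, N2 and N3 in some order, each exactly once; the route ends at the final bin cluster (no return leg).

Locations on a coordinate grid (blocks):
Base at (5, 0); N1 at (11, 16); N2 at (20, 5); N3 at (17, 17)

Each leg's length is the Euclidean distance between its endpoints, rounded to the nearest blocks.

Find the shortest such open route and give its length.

Shortest open route: 34 blocks.

There are 3! = 6 possible orderings.
Base - N1 - N2 - N3: 17+14+12 = 43
Base - N1 - N3 - N2: 17+6+12 = 35
Base - N2 - N1 - N3: 16+14+6 = 36
Base - N2 - N3 - N1: 16+12+6 = 34
Base - N3 - N1 - N2: 21+6+14 = 41
Base - N3 - N2 - N1: 21+12+14 = 47
The minimum is 34.
One shortest path: Base → N2 → N3 → N1.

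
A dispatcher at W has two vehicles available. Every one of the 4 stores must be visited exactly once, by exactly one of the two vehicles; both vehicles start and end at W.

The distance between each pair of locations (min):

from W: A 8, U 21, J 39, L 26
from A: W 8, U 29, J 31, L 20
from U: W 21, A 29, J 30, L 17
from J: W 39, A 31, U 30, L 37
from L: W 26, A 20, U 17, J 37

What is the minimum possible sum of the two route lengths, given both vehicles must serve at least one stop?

Minimum combined distance: 128 min.

Try each way of splitting the stops between the two vehicles (each non-empty) and, for each split, find the best tour for each vehicle:
  {A} + {U, J, L}: 16 + 112 = 128
  {U} + {A, J, L}: 42 + 102 = 144
  {A, U} + {J, L}: 58 + 102 = 160
  {J} + {A, U, L}: 78 + 66 = 144
  {A, J} + {U, L}: 78 + 64 = 142
  {U, J} + {A, L}: 90 + 54 = 144
  … (7 splits in total)
Best: vehicle 1 W → A → W = 16; vehicle 2 W → J → U → L → W = 112; combined 128.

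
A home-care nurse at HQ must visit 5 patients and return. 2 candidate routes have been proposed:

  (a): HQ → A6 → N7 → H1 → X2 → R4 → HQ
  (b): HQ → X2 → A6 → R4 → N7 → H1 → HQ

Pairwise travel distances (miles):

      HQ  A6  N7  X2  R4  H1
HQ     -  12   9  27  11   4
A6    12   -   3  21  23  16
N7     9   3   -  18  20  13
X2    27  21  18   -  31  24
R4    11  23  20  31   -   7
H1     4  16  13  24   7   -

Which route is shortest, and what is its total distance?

(a): 12 + 3 + 13 + 24 + 31 + 11 = 94
(b): 27 + 21 + 23 + 20 + 13 + 4 = 108

Shortest is (a), total 94 miles.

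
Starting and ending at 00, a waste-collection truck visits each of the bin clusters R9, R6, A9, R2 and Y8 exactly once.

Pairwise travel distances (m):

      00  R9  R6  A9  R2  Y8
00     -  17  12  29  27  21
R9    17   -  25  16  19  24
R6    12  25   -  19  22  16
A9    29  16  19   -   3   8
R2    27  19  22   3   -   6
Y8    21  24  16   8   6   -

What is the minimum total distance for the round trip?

70 m — the shortest possible round trip.

There are 60 distinct closed tours to check (reversals are equivalent).
00 → R9 → R6 → A9 → R2 → Y8 → 00: 17+25+19+3+6+21 = 91
00 → R9 → R6 → A9 → Y8 → R2 → 00: 17+25+19+8+6+27 = 102
00 → R9 → R6 → R2 → A9 → Y8 → 00: 17+25+22+3+8+21 = 96
00 → R9 → R6 → R2 → Y8 → A9 → 00: 17+25+22+6+8+29 = 107
00 → R9 → R6 → Y8 → A9 → R2 → 00: 17+25+16+8+3+27 = 96
00 → R9 → R6 → Y8 → R2 → A9 → 00: 17+25+16+6+3+29 = 96
00 → R9 → A9 → R6 → R2 → Y8 → 00: 17+16+19+22+6+21 = 101
00 → R9 → A9 → R6 → Y8 → R2 → 00: 17+16+19+16+6+27 = 101
00 → R9 → A9 → R2 → R6 → Y8 → 00: 17+16+3+22+16+21 = 95
00 → R9 → A9 → R2 → Y8 → R6 → 00: 17+16+3+6+16+12 = 70
00 → R9 → A9 → Y8 → R6 → R2 → 00: 17+16+8+16+22+27 = 106
00 → R9 → A9 → Y8 → R2 → R6 → 00: 17+16+8+6+22+12 = 81
00 → R9 → R2 → R6 → A9 → Y8 → 00: 17+19+22+19+8+21 = 106
00 → R9 → R2 → R6 → Y8 → A9 → 00: 17+19+22+16+8+29 = 111
… (46 more)
The minimum is 70.
One optimal route: 00 → R9 → A9 → R2 → Y8 → R6 → 00 (or its reverse).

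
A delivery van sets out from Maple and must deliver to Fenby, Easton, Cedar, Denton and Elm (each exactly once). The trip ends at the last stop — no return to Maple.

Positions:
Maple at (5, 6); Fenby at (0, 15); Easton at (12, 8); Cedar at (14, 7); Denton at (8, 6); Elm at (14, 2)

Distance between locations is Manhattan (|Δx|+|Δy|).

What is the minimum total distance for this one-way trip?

40 — the minimum one-way total.

There are 5! = 120 possible orderings.
Maple→Fenby→Easton→Cedar→Denton→Elm: 14+19+3+7+10 = 53
Maple→Fenby→Easton→Cedar→Elm→Denton: 14+19+3+5+10 = 51
Maple→Fenby→Easton→Denton→Cedar→Elm: 14+19+6+7+5 = 51
Maple→Fenby→Easton→Denton→Elm→Cedar: 14+19+6+10+5 = 54
Maple→Fenby→Easton→Elm→Cedar→Denton: 14+19+8+5+7 = 53
Maple→Fenby→Easton→Elm→Denton→Cedar: 14+19+8+10+7 = 58
Maple→Fenby→Cedar→Easton→Denton→Elm: 14+22+3+6+10 = 55
Maple→Fenby→Cedar→Easton→Elm→Denton: 14+22+3+8+10 = 57
Maple→Fenby→Cedar→Denton→Easton→Elm: 14+22+7+6+8 = 57
Maple→Fenby→Cedar→Denton→Elm→Easton: 14+22+7+10+8 = 61
Maple→Fenby→Cedar→Elm→Easton→Denton: 14+22+5+8+6 = 55
Maple→Fenby→Cedar→Elm→Denton→Easton: 14+22+5+10+6 = 57
Maple→Fenby→Denton→Easton→Cedar→Elm: 14+17+6+3+5 = 45
Maple→Fenby→Denton→Easton→Elm→Cedar: 14+17+6+8+5 = 50
… (106 more)
Maple→Denton→Elm→Cedar→Easton→Fenby: 3+10+5+3+19 = 40  ← best
The minimum is 40.
One shortest path: Maple → Denton → Elm → Cedar → Easton → Fenby.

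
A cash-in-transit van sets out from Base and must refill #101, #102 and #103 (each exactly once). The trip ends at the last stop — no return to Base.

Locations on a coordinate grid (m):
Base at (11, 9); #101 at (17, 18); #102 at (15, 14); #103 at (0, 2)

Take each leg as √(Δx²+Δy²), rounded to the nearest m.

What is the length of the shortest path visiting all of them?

Minimum one-way distance = 33 m.

There are 3! = 6 possible orderings.
Base - #101 - #102 - #103: 11+4+19 = 34
Base - #101 - #103 - #102: 11+23+19 = 53
Base - #102 - #101 - #103: 6+4+23 = 33
Base - #102 - #103 - #101: 6+19+23 = 48
Base - #103 - #101 - #102: 13+23+4 = 40
Base - #103 - #102 - #101: 13+19+4 = 36
The minimum is 33.
One shortest path: Base → #102 → #101 → #103.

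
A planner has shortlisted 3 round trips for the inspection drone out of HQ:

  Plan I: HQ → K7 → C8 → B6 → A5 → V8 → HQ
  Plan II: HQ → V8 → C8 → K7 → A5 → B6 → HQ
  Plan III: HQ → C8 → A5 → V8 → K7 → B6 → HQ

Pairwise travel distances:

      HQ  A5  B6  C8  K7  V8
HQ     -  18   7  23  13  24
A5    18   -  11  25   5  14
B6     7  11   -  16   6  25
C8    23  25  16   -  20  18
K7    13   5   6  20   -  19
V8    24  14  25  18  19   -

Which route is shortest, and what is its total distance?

85 — Plan II is the shortest.

Plan I: 13 + 20 + 16 + 11 + 14 + 24 = 98
Plan II: 24 + 18 + 20 + 5 + 11 + 7 = 85
Plan III: 23 + 25 + 14 + 19 + 6 + 7 = 94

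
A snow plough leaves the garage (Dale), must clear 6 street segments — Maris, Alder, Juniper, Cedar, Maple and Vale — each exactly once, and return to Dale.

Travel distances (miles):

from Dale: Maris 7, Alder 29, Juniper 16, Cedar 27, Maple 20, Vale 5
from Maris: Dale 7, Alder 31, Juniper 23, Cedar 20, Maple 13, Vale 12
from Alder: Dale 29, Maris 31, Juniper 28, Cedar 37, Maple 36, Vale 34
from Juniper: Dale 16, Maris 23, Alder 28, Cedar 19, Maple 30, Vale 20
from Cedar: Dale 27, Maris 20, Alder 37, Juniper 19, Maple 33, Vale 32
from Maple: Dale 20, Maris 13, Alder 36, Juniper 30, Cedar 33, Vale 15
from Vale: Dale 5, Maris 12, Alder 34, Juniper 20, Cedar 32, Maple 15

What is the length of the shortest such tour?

With 6 stops there are 6!/2 = 360 distinct round trips (a route and its reverse cost the same).
Dale-Maris-Alder-Juniper-Cedar-Maple-Vale-Dale: 7+31+28+19+33+15+5 = 138
Dale-Maris-Alder-Juniper-Cedar-Vale-Maple-Dale: 7+31+28+19+32+15+20 = 152
Dale-Maris-Alder-Juniper-Maple-Cedar-Vale-Dale: 7+31+28+30+33+32+5 = 166
Dale-Maris-Alder-Juniper-Maple-Vale-Cedar-Dale: 7+31+28+30+15+32+27 = 170
Dale-Maris-Alder-Juniper-Vale-Cedar-Maple-Dale: 7+31+28+20+32+33+20 = 171
Dale-Maris-Alder-Juniper-Vale-Maple-Cedar-Dale: 7+31+28+20+15+33+27 = 161
Dale-Maris-Alder-Cedar-Juniper-Maple-Vale-Dale: 7+31+37+19+30+15+5 = 144
Dale-Maris-Alder-Cedar-Juniper-Vale-Maple-Dale: 7+31+37+19+20+15+20 = 149
… (352 more)
Dale-Alder-Juniper-Cedar-Maris-Maple-Vale-Dale: 29+28+19+20+13+15+5 = 129  ← best
The minimum is 129.
One optimal route: Dale → Alder → Juniper → Cedar → Maris → Maple → Vale → Dale (or its reverse).

Minimum total distance: 129 miles.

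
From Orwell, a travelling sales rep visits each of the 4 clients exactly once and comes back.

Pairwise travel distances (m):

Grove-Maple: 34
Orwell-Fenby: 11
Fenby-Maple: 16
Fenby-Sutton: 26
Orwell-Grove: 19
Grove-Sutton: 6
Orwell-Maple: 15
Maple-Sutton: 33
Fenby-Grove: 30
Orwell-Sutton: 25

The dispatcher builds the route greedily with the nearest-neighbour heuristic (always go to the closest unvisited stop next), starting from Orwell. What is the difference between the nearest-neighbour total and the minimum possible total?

Orwell: Fenby=11, Maple=15, Grove=19, Sutton=25 ⇒ Fenby
Fenby: Maple=16, Sutton=26, Grove=30 ⇒ Maple
Maple: Sutton=33, Grove=34 ⇒ Sutton
Sutton: Grove=6 ⇒ Grove
NN route Orwell → Fenby → Maple → Sutton → Grove → Orwell costs 85.
Optimal: Orwell → Grove → Sutton → Fenby → Maple → Orwell costs 82 (by enumerating all 12 distinct tours).
Excess = 85 − 82 = 3.

3 m longer than the optimal tour.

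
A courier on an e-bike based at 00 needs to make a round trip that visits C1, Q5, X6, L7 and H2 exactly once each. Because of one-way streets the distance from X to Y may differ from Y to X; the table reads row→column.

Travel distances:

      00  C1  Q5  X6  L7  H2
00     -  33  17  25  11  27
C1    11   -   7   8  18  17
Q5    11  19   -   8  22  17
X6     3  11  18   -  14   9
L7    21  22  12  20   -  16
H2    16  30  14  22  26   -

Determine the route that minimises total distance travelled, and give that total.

00→C1→Q5→X6→L7→H2→00: 33+7+8+14+16+16 = 94
00→C1→Q5→X6→H2→L7→00: 33+7+8+9+26+21 = 104
00→C1→Q5→L7→X6→H2→00: 33+7+22+20+9+16 = 107
00→C1→Q5→L7→H2→X6→00: 33+7+22+16+22+3 = 103
00→C1→Q5→H2→X6→L7→00: 33+7+17+22+14+21 = 114
00→C1→Q5→H2→L7→X6→00: 33+7+17+26+20+3 = 106
00→C1→X6→Q5→L7→H2→00: 33+8+18+22+16+16 = 113
00→C1→X6→Q5→H2→L7→00: 33+8+18+17+26+21 = 123
00→C1→X6→L7→Q5→H2→00: 33+8+14+12+17+16 = 100
00→C1→X6→L7→H2→Q5→00: 33+8+14+16+14+11 = 96
00→C1→X6→H2→Q5→L7→00: 33+8+9+14+22+21 = 107
00→C1→X6→H2→L7→Q5→00: 33+8+9+26+12+11 = 99
00→C1→L7→Q5→X6→H2→00: 33+18+12+8+9+16 = 96
00→C1→L7→Q5→H2→X6→00: 33+18+12+17+22+3 = 105
… (106 more)
00→L7→H2→Q5→C1→X6→00: 11+16+14+19+8+3 = 71  ← best
The minimum is 71.
One optimal route: 00 → L7 → H2 → Q5 → C1 → X6 → 00.

71 — the shortest possible round trip.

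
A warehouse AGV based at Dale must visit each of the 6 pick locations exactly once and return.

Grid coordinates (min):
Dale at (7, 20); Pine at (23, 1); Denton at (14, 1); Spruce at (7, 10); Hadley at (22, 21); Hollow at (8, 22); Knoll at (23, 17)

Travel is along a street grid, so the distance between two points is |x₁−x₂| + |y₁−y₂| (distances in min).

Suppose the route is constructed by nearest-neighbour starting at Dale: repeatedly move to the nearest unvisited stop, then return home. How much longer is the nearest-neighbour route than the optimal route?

4 min longer than the optimal tour.

From Dale: Hollow=3, Spruce=10, Hadley=16, Knoll=19, Denton=26, Pine=35 → choose Hollow (3).
From Hollow: Spruce=13, Hadley=15, Knoll=20, Denton=27, Pine=36 → choose Spruce (13).
From Spruce: Denton=16, Knoll=23, Pine=25, Hadley=26 → choose Denton (16).
From Denton: Pine=9, Knoll=25, Hadley=28 → choose Pine (9).
From Pine: Knoll=16, Hadley=21 → choose Knoll (16).
From Knoll: Hadley=5 → choose Hadley (5).
NN route Dale → Hollow → Spruce → Denton → Pine → Knoll → Hadley → Dale costs 78.
Optimal: Dale → Spruce → Denton → Pine → Knoll → Hadley → Hollow → Dale costs 74 (by enumerating all 360 distinct tours).
Excess = 78 − 74 = 4.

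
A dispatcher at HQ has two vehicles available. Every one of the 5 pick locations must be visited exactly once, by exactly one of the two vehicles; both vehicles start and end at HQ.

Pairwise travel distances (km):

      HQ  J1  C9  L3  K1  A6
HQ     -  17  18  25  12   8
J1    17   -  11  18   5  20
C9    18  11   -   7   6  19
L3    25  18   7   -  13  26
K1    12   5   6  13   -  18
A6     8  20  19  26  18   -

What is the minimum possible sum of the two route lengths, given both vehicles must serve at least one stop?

Minimum combined distance: 76 km.

There are 2^4 − 1 = 15 ways to divide the 5 stops into two non-empty groups. For each, the best each vehicle can do is its own shortest tour through its group:
  {J1} + {C9, L3, K1, A6}: 34 + 59 = 93
  {C9} + {J1, L3, K1, A6}: 36 + 69 = 105
  {J1, C9} + {L3, K1, A6}: 46 + 59 = 105
  {L3} + {J1, C9, K1, A6}: 50 + 55 = 105
  {J1, L3} + {C9, K1, A6}: 60 + 45 = 105
  {C9, L3} + {J1, K1, A6}: 50 + 45 = 95
  … (15 splits in total)
  {J1, C9, L3, K1} + {A6}: 60 + 16 = 76  ← best
Best: vehicle 1 HQ → J1 → C9 → L3 → K1 → HQ = 60; vehicle 2 HQ → A6 → HQ = 16; combined 76.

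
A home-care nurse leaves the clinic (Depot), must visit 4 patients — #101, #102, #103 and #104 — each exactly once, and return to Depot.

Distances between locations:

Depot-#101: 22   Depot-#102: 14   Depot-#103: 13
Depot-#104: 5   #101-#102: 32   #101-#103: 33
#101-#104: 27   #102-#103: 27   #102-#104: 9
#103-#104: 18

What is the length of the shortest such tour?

92 — the shortest possible round trip.

There are 12 distinct closed tours to check (reversals are equivalent).
Depot - #101 - #102 - #103 - #104 - Depot: 22+32+27+18+5 = 104
Depot - #101 - #102 - #104 - #103 - Depot: 22+32+9+18+13 = 94
Depot - #101 - #103 - #102 - #104 - Depot: 22+33+27+9+5 = 96
Depot - #101 - #103 - #104 - #102 - Depot: 22+33+18+9+14 = 96
Depot - #101 - #104 - #102 - #103 - Depot: 22+27+9+27+13 = 98
Depot - #101 - #104 - #103 - #102 - Depot: 22+27+18+27+14 = 108
Depot - #102 - #101 - #103 - #104 - Depot: 14+32+33+18+5 = 102
Depot - #102 - #101 - #104 - #103 - Depot: 14+32+27+18+13 = 104
Depot - #102 - #103 - #101 - #104 - Depot: 14+27+33+27+5 = 106
Depot - #102 - #104 - #101 - #103 - Depot: 14+9+27+33+13 = 96
Depot - #103 - #101 - #102 - #104 - Depot: 13+33+32+9+5 = 92
Depot - #103 - #102 - #101 - #104 - Depot: 13+27+32+27+5 = 104
The minimum is 92.
One optimal route: Depot → #103 → #101 → #102 → #104 → Depot (or its reverse).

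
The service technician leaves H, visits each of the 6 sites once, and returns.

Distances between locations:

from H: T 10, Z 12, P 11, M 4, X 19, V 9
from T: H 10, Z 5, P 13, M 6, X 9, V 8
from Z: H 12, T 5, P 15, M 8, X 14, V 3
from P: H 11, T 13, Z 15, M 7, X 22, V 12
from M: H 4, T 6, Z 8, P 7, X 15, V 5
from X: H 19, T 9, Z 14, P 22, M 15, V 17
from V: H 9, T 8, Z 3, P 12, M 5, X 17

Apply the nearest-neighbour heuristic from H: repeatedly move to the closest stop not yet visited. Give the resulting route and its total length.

59 along H → M → V → Z → T → X → P → H.

From H: distances to unvisited — M=4, V=9, T=10, P=11, Z=12, X=19. Nearest is M (4).
From M: distances to unvisited — V=5, T=6, P=7, Z=8, X=15. Nearest is V (5).
From V: distances to unvisited — Z=3, T=8, P=12, X=17. Nearest is Z (3).
From Z: distances to unvisited — T=5, X=14, P=15. Nearest is T (5).
From T: distances to unvisited — X=9, P=13. Nearest is X (9).
From X: distances to unvisited — P=22. Nearest is P (22).
Return P→H: 11.
Total = 4 + 5 + 3 + 5 + 9 + 22 + 11 = 59.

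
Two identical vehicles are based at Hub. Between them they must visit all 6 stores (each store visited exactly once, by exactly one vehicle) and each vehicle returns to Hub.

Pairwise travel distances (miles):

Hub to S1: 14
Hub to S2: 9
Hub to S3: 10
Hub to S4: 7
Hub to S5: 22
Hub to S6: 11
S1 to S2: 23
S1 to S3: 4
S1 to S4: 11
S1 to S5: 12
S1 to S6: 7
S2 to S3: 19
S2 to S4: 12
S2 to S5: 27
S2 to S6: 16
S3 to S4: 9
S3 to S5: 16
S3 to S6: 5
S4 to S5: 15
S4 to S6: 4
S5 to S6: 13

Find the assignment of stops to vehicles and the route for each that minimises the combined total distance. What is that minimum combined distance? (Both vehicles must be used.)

68 miles — the smallest possible combined total.

Try each way of splitting the stops between the two vehicles (each non-empty) and, for each split, find the best tour for each vehicle:
  {S1} + {S2, S3, S4, S5, S6}: 28 + 64 = 92
  {S2} + {S1, S3, S4, S5, S6}: 18 + 50 = 68
  {S1, S2} + {S3, S4, S5, S6}: 46 + 50 = 96
  {S3} + {S1, S2, S4, S5, S6}: 20 + 64 = 84
  {S1, S3} + {S2, S4, S5, S6}: 28 + 60 = 88
  {S2, S3} + {S1, S4, S5, S6}: 38 + 50 = 88
  … (31 splits in total)
Best: vehicle 1 Hub → S2 → Hub = 18; vehicle 2 Hub → S3 → S1 → S5 → S6 → S4 → Hub = 50; combined 68.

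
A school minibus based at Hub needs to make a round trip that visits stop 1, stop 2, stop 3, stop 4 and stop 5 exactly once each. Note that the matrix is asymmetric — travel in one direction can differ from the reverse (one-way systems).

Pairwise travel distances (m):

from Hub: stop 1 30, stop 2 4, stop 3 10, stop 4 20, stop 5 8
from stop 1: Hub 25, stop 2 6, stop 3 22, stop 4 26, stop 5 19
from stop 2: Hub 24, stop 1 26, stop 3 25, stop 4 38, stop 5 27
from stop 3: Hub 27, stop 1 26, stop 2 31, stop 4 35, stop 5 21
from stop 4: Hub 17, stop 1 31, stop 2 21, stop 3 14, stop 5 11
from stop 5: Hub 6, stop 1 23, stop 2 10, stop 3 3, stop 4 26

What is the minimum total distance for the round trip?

Hub→stop 1→stop 2→stop 3→stop 4→stop 5→Hub: 30+6+25+35+11+6 = 113
Hub→stop 1→stop 2→stop 3→stop 5→stop 4→Hub: 30+6+25+21+26+17 = 125
Hub→stop 1→stop 2→stop 4→stop 3→stop 5→Hub: 30+6+38+14+21+6 = 115
Hub→stop 1→stop 2→stop 4→stop 5→stop 3→Hub: 30+6+38+11+3+27 = 115
Hub→stop 1→stop 2→stop 5→stop 3→stop 4→Hub: 30+6+27+3+35+17 = 118
Hub→stop 1→stop 2→stop 5→stop 4→stop 3→Hub: 30+6+27+26+14+27 = 130
Hub→stop 1→stop 3→stop 2→stop 4→stop 5→Hub: 30+22+31+38+11+6 = 138
Hub→stop 1→stop 3→stop 2→stop 5→stop 4→Hub: 30+22+31+27+26+17 = 153
Hub→stop 1→stop 3→stop 4→stop 2→stop 5→Hub: 30+22+35+21+27+6 = 141
Hub→stop 1→stop 3→stop 4→stop 5→stop 2→Hub: 30+22+35+11+10+24 = 132
Hub→stop 1→stop 3→stop 5→stop 2→stop 4→Hub: 30+22+21+10+38+17 = 138
Hub→stop 1→stop 3→stop 5→stop 4→stop 2→Hub: 30+22+21+26+21+24 = 144
Hub→stop 1→stop 4→stop 2→stop 3→stop 5→Hub: 30+26+21+25+21+6 = 129
Hub→stop 1→stop 4→stop 2→stop 5→stop 3→Hub: 30+26+21+27+3+27 = 134
… (106 more)
Hub→stop 4→stop 5→stop 3→stop 1→stop 2→Hub: 20+11+3+26+6+24 = 90  ← best
The minimum is 90.
One optimal route: Hub → stop 4 → stop 5 → stop 3 → stop 1 → stop 2 → Hub.

Shortest round trip = 90 m.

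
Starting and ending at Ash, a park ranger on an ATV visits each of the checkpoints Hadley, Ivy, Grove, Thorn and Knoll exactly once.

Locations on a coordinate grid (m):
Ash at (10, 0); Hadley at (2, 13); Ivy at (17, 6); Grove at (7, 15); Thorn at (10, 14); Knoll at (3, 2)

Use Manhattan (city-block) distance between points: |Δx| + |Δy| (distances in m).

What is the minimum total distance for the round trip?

60 m — the shortest possible round trip.

There are 60 distinct closed tours to check (reversals are equivalent).
Ash→Hadley→Ivy→Grove→Thorn→Knoll→Ash: 21+22+19+4+19+9 = 94
Ash→Hadley→Ivy→Grove→Knoll→Thorn→Ash: 21+22+19+17+19+14 = 112
Ash→Hadley→Ivy→Thorn→Grove→Knoll→Ash: 21+22+15+4+17+9 = 88
Ash→Hadley→Ivy→Thorn→Knoll→Grove→Ash: 21+22+15+19+17+18 = 112
Ash→Hadley→Ivy→Knoll→Grove→Thorn→Ash: 21+22+18+17+4+14 = 96
Ash→Hadley→Ivy→Knoll→Thorn→Grove→Ash: 21+22+18+19+4+18 = 102
Ash→Hadley→Grove→Ivy→Thorn→Knoll→Ash: 21+7+19+15+19+9 = 90
Ash→Hadley→Grove→Ivy→Knoll→Thorn→Ash: 21+7+19+18+19+14 = 98
Ash→Hadley→Grove→Thorn→Ivy→Knoll→Ash: 21+7+4+15+18+9 = 74
Ash→Hadley→Grove→Thorn→Knoll→Ivy→Ash: 21+7+4+19+18+13 = 82
Ash→Hadley→Grove→Knoll→Ivy→Thorn→Ash: 21+7+17+18+15+14 = 92
Ash→Hadley→Grove→Knoll→Thorn→Ivy→Ash: 21+7+17+19+15+13 = 92
Ash→Hadley→Thorn→Ivy→Grove→Knoll→Ash: 21+9+15+19+17+9 = 90
Ash→Hadley→Thorn→Ivy→Knoll→Grove→Ash: 21+9+15+18+17+18 = 98
… (46 more)
Ash→Ivy→Thorn→Grove→Hadley→Knoll→Ash: 13+15+4+7+12+9 = 60  ← best
The minimum is 60.
One optimal route: Ash → Ivy → Thorn → Grove → Hadley → Knoll → Ash (or its reverse).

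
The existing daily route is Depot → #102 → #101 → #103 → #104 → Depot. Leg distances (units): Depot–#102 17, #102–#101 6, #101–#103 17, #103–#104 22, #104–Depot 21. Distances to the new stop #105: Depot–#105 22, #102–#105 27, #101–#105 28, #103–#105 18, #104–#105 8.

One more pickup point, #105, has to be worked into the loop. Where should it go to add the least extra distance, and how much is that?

Adding 4 by placing #105 on the #103–#104 leg.

Insertion cost between consecutive stops i–j is d(i,#105) + d(#105,j) − d(i,j):
  between Depot and #102: 22 + 27 − 17 = 32
  between #102 and #101: 27 + 28 − 6 = 49
  between #101 and #103: 28 + 18 − 17 = 29
  between #103 and #104: 18 + 8 − 22 = 4
  between #104 and Depot: 8 + 22 − 21 = 9
Cheapest insertion is between #103 and #104, adding 4.
New total = 83 + 4 = 87.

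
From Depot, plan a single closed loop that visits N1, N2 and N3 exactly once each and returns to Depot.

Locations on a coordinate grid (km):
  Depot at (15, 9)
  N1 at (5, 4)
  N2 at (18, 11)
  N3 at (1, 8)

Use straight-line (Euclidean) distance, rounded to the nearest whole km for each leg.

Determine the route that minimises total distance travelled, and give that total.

With 3 stops there are 3!/2 = 3 distinct round trips (a route and its reverse cost the same).
Depot→N1→N2→N3→Depot: 11+15+17+14 = 57
Depot→N1→N3→N2→Depot: 11+6+17+4 = 38
Depot→N2→N1→N3→Depot: 4+15+6+14 = 39
The minimum is 38.
One optimal route: Depot → N1 → N3 → N2 → Depot (or its reverse).

38 km — the shortest possible round trip.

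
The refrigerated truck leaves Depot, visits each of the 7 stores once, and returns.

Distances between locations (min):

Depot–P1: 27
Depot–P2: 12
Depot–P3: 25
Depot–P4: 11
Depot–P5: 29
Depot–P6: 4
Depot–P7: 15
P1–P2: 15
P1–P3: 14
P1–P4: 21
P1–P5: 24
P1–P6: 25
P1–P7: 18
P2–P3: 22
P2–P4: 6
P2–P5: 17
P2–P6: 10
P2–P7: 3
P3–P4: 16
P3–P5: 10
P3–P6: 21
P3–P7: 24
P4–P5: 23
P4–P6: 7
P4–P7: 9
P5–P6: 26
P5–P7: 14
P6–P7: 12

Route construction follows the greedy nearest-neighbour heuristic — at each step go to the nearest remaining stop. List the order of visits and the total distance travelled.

Depot → [P6:4 / P4:11 / P2:12 / P7:15 / P3:25 / P1:27 / P5:29] → P6 (4)
P6 → [P4:7 / P2:10 / P7:12 / P3:21 / P1:25 / P5:26] → P4 (7)
P4 → [P2:6 / P7:9 / P3:16 / P1:21 / P5:23] → P2 (6)
P2 → [P7:3 / P1:15 / P5:17 / P3:22] → P7 (3)
P7 → [P5:14 / P1:18 / P3:24] → P5 (14)
P5 → [P3:10 / P1:24] → P3 (10)
P3 → [P1:14] → P1 (14)
Return P1→Depot: 27.
Total = 4 + 7 + 6 + 3 + 14 + 10 + 14 + 27 = 85.

Nearest-neighbour total = 85 min; route Depot → P6 → P4 → P2 → P7 → P5 → P3 → P1 → Depot.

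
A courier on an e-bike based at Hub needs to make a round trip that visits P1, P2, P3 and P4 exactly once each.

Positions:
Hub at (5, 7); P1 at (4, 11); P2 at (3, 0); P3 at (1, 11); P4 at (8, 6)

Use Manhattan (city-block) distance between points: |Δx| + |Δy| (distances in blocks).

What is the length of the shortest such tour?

36 blocks — the shortest possible round trip.

Hub - P1 - P2 - P3 - P4 - Hub: 5+12+13+12+4 = 46
Hub - P1 - P2 - P4 - P3 - Hub: 5+12+11+12+8 = 48
Hub - P1 - P3 - P2 - P4 - Hub: 5+3+13+11+4 = 36
Hub - P1 - P3 - P4 - P2 - Hub: 5+3+12+11+9 = 40
Hub - P1 - P4 - P2 - P3 - Hub: 5+9+11+13+8 = 46
Hub - P1 - P4 - P3 - P2 - Hub: 5+9+12+13+9 = 48
Hub - P2 - P1 - P3 - P4 - Hub: 9+12+3+12+4 = 40
Hub - P2 - P1 - P4 - P3 - Hub: 9+12+9+12+8 = 50
Hub - P2 - P3 - P1 - P4 - Hub: 9+13+3+9+4 = 38
Hub - P2 - P4 - P1 - P3 - Hub: 9+11+9+3+8 = 40
Hub - P3 - P1 - P2 - P4 - Hub: 8+3+12+11+4 = 38
Hub - P3 - P2 - P1 - P4 - Hub: 8+13+12+9+4 = 46
The minimum is 36.
One optimal route: Hub → P1 → P3 → P2 → P4 → Hub (or its reverse).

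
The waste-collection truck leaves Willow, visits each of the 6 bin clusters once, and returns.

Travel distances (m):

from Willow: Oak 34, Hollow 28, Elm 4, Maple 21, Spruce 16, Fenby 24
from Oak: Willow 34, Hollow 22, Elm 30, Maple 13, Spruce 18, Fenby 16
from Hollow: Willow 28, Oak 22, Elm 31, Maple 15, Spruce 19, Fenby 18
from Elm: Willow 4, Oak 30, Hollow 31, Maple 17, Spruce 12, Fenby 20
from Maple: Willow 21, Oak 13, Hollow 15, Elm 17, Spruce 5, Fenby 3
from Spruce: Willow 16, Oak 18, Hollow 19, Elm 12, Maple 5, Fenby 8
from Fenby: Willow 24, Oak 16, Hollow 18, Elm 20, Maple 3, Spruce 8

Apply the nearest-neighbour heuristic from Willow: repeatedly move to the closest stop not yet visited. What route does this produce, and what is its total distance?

Willow → [Elm:4 / Spruce:16 / Maple:21 / Fenby:24 / Hollow:28 / Oak:34] → Elm (4)
Elm → [Spruce:12 / Maple:17 / Fenby:20 / Oak:30 / Hollow:31] → Spruce (12)
Spruce → [Maple:5 / Fenby:8 / Oak:18 / Hollow:19] → Maple (5)
Maple → [Fenby:3 / Oak:13 / Hollow:15] → Fenby (3)
Fenby → [Oak:16 / Hollow:18] → Oak (16)
Oak → [Hollow:22] → Hollow (22)
Return Hollow→Willow: 28.
Total = 4 + 12 + 5 + 3 + 16 + 22 + 28 = 90.

Total distance 90 m via the nearest-neighbour route Willow → Elm → Spruce → Maple → Fenby → Oak → Hollow → Willow.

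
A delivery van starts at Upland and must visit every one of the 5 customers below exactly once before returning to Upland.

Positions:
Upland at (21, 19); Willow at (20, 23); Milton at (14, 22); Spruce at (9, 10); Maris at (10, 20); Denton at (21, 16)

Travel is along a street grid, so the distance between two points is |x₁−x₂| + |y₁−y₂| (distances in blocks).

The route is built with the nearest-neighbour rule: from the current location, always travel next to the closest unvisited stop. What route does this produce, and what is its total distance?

At Upland the remaining stops are Denton 3, Willow 5, Milton 10, Maris 12, Spruce 21; go to Denton.
At Denton the remaining stops are Willow 8, Milton 13, Maris 15, Spruce 18; go to Willow.
At Willow the remaining stops are Milton 7, Maris 13, Spruce 24; go to Milton.
At Milton the remaining stops are Maris 6, Spruce 17; go to Maris.
At Maris the remaining stops are Spruce 11; go to Spruce.
Return Spruce→Upland: 21.
Total = 3 + 8 + 7 + 6 + 11 + 21 = 56.

Nearest-neighbour total = 56 blocks; route Upland → Denton → Willow → Milton → Maris → Spruce → Upland.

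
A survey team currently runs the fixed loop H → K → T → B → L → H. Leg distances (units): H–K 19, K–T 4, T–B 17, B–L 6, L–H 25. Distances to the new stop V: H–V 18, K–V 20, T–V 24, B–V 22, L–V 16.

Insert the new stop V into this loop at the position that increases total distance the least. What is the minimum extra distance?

Adding 9 by placing V on the L–H leg.

Insertion cost between consecutive stops i–j is d(i,V) + d(V,j) − d(i,j):
  between H and K: 18 + 20 − 19 = 19
  between K and T: 20 + 24 − 4 = 40
  between T and B: 24 + 22 − 17 = 29
  between B and L: 22 + 16 − 6 = 32
  between L and H: 16 + 18 − 25 = 9
Cheapest insertion is between L and H, adding 9.
New total = 71 + 9 = 80.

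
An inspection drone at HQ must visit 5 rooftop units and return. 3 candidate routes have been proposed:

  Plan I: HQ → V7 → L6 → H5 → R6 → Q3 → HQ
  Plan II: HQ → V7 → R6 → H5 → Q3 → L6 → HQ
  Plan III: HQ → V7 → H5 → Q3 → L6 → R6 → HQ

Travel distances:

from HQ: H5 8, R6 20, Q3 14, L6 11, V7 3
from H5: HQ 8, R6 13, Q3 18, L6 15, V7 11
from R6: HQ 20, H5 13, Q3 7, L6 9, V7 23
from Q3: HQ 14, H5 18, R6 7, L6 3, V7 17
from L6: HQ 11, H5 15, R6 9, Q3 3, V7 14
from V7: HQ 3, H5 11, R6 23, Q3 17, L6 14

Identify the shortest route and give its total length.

Plan I: 3 + 14 + 15 + 13 + 7 + 14 = 66
Plan II: 3 + 23 + 13 + 18 + 3 + 11 = 71
Plan III: 3 + 11 + 18 + 3 + 9 + 20 = 64

64 — Plan III is the shortest.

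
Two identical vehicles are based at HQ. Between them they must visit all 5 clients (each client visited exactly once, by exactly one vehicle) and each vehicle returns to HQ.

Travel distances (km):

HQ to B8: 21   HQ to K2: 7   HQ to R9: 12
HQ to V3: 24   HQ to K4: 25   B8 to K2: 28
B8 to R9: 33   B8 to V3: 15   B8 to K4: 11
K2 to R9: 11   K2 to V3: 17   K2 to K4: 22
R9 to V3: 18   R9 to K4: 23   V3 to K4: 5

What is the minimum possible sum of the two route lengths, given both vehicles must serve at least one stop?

There are 2^4 − 1 = 15 ways to divide the 5 stops into two non-empty groups. For each, the best each vehicle can do is its own shortest tour through its group:
  {B8} + {K2, R9, V3, K4}: 42 + 64 = 106
  {K2} + {B8, R9, V3, K4}: 14 + 67 = 81
  {B8, K2} + {R9, V3, K4}: 56 + 60 = 116
  {R9} + {B8, K2, V3, K4}: 24 + 61 = 85
  {B8, R9} + {K2, V3, K4}: 66 + 54 = 120
  {K2, R9} + {B8, V3, K4}: 30 + 61 = 91
  … (15 splits in total)
Best: vehicle 1 HQ → K2 → HQ = 14; vehicle 2 HQ → B8 → K4 → V3 → R9 → HQ = 67; combined 81.

81 km — the smallest possible combined total.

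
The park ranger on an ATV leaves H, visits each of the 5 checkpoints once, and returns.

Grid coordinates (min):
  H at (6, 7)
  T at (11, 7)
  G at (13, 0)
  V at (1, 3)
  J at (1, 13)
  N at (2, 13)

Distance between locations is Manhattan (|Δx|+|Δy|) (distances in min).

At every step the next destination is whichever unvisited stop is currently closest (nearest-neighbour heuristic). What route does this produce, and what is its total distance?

H → [T:5 / V:9 / N:10 / J:11 / G:14] → T (5)
T → [G:9 / V:14 / N:15 / J:16] → G (9)
G → [V:15 / N:24 / J:25] → V (15)
V → [J:10 / N:11] → J (10)
J → [N:1] → N (1)
Return N→H: 10.
Total = 5 + 9 + 15 + 10 + 1 + 10 = 50.

Nearest-neighbour total = 50 min; route H → T → G → V → J → N → H.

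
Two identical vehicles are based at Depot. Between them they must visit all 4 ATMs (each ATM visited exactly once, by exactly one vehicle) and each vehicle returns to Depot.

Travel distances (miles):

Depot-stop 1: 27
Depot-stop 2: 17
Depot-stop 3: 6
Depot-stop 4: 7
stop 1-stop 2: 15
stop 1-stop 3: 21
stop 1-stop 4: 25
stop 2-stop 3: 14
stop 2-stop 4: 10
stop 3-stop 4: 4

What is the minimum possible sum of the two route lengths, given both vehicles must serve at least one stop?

Minimum combined distance: 71 miles.

Check every non-empty split of the stops between the two vehicles; for each half take its own optimal tour:
  {stop 1} + {stop 2, stop 3, stop 4}: 54 + 37 = 91
  {stop 2} + {stop 1, stop 3, stop 4}: 34 + 59 = 93
  {stop 1, stop 2} + {stop 3, stop 4}: 59 + 17 = 76
  {stop 3} + {stop 1, stop 2, stop 4}: 12 + 59 = 71
  {stop 1, stop 3} + {stop 2, stop 4}: 54 + 34 = 88
  {stop 2, stop 3} + {stop 1, stop 4}: 37 + 59 = 96
  … (7 splits in total)
Best: vehicle 1 Depot → stop 3 → Depot = 12; vehicle 2 Depot → stop 1 → stop 2 → stop 4 → Depot = 59; combined 71.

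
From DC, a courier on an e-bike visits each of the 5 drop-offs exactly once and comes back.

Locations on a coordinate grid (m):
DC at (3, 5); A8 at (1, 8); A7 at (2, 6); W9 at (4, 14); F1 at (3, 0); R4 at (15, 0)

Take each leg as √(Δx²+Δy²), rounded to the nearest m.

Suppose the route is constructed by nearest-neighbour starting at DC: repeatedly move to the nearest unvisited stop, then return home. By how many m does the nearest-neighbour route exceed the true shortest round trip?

From DC: A7=1, A8=4, F1=5, W9=9, R4=13 → choose A7 (1).
From A7: A8=2, F1=6, W9=8, R4=14 → choose A8 (2).
From A8: W9=7, F1=8, R4=16 → choose W9 (7).
From W9: F1=14, R4=18 → choose F1 (14).
From F1: R4=12 → choose R4 (12).
NN route DC → A7 → A8 → W9 → F1 → R4 → DC costs 49.
Optimal: DC → A7 → A8 → W9 → R4 → F1 → DC costs 45 (by enumerating all 60 distinct tours).
Excess = 49 − 45 = 4.

Excess over optimum: 4 m.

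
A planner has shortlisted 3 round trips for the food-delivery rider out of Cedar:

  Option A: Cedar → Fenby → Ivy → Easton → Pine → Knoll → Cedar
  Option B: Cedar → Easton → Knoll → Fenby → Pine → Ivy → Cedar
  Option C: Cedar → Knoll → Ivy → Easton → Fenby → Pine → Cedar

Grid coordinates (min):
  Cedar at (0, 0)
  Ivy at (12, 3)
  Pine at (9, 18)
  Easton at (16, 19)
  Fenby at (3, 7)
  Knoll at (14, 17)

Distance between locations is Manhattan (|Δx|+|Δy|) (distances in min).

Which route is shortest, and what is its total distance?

Shortest is Option A, total 88 min.

Option A: 10 + 13 + 20 + 8 + 6 + 31 = 88
Option B: 35 + 4 + 21 + 17 + 18 + 15 = 110
Option C: 31 + 16 + 20 + 25 + 17 + 27 = 136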